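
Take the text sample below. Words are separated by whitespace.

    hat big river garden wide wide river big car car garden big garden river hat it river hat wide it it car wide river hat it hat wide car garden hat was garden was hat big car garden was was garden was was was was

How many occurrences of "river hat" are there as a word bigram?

Scanning the 44 overlapping bigram windows for "river hat":
  position 14–15: river hat
  position 17–18: river hat
  position 24–25: river hat

3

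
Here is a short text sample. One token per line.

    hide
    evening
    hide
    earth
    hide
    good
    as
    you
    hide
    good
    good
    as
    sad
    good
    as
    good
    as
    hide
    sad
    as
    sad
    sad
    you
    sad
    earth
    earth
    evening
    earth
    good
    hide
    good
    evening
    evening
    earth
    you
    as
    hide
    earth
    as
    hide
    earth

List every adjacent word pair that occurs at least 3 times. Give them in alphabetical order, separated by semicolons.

as hide; good as; hide earth; hide good

Bigram counts meeting the condition (at least 3 times):
  as hide: 3
  good as: 4
  hide earth: 3
  hide good: 3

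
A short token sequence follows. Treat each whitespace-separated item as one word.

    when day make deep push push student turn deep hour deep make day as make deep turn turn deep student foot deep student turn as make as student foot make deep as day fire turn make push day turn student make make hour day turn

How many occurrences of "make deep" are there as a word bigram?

3

Scanning the 44 overlapping bigram windows for "make deep":
  position 3–4: make deep
  position 15–16: make deep
  position 30–31: make deep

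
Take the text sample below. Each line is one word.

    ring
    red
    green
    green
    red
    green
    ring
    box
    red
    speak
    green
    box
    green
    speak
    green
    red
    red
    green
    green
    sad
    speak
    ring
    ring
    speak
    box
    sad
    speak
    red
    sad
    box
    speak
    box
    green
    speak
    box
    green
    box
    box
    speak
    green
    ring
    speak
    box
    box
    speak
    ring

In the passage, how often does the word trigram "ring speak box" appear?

Scanning the 44 overlapping trigram windows for "ring speak box":
  position 23–25: ring speak box
  position 41–43: ring speak box

2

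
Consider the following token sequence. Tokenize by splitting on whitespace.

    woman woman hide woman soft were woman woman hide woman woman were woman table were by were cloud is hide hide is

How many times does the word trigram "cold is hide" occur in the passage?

0

Scanning the 20 overlapping trigram windows for "cold is hide":
  (none found)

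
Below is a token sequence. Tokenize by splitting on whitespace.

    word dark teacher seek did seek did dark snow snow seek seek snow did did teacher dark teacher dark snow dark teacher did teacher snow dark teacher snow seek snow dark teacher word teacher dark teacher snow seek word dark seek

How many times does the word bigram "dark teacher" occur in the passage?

6

Scanning the 40 overlapping bigram windows for "dark teacher":
  position 2–3: dark teacher
  position 17–18: dark teacher
  position 21–22: dark teacher
  position 26–27: dark teacher
  position 31–32: dark teacher
  position 35–36: dark teacher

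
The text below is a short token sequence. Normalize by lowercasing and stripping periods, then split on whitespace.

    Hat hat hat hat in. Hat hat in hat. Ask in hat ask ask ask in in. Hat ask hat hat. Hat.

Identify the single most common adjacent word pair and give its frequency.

Bigram frequencies (highest first):
  hat hat: 6
  in hat: 4
  hat ask: 3
  hat in: 2
  ask in: 2
  ask ask: 2
  … (2 more, each ≤ 1)

"hat hat", 6 times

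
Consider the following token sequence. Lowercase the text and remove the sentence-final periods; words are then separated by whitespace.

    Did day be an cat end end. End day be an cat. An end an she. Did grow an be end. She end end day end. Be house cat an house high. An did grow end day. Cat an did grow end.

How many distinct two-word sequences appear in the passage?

28

42 tokens → 41 bigram windows in total.
Repeated bigrams (each contributes count−1 duplicates):
  cat an: 3
  did grow: 3
  end day: 3
  end end: 3
  an cat: 2
  an did: 2
  be an: 2
  day be: 2
  … (1 more repeated)
13 duplicate windows → 41 − 13 = 28 distinct.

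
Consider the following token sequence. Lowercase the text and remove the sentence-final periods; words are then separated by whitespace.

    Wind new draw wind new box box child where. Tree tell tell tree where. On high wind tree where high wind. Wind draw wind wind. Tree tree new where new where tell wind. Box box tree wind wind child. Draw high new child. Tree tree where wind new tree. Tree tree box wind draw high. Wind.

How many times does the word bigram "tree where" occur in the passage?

3

Scanning the 55 overlapping bigram windows for "tree where":
  position 13–14: tree where
  position 18–19: tree where
  position 45–46: tree where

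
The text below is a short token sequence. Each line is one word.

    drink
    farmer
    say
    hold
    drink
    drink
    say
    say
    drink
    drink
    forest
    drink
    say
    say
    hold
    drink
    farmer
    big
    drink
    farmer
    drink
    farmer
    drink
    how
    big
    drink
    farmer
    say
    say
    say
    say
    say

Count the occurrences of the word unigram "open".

0

Scanning the 32 tokens for "open":
  (none found)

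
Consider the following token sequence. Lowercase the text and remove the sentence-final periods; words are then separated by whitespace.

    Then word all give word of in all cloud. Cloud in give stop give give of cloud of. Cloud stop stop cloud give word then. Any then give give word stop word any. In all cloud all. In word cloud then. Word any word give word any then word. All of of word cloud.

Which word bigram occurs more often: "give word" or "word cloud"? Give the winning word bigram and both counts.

"give word" (4 vs 2)

"give word": 4 occurrences
"word cloud": 2 occurrences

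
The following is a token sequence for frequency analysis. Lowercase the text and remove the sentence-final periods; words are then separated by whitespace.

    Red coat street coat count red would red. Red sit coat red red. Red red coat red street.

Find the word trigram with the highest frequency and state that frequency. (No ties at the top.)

Trigram frequencies (highest first):
  red red red: 2
  red coat street: 1
  coat street coat: 1
  street coat count: 1
  coat count red: 1
  count red would: 1
  … (9 more, each ≤ 1)

"red red red", 2 times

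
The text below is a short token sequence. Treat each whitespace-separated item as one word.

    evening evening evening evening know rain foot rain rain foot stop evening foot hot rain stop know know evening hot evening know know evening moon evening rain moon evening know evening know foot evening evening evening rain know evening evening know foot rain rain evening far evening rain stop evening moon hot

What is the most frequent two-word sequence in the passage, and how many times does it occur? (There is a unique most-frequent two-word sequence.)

"evening evening", 6 times

Bigram frequencies (highest first):
  evening evening: 6
  evening know: 5
  know evening: 4
  evening rain: 3
  rain foot: 2
  foot rain: 2
  … (22 more, each ≤ 2)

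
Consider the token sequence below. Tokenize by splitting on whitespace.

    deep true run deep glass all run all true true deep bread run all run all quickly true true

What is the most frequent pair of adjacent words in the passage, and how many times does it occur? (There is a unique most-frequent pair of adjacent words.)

Bigram frequencies (highest first):
  run all: 3
  all run: 2
  true true: 2
  deep true: 1
  true run: 1
  run deep: 1
  … (8 more, each ≤ 1)

"run all", 3 times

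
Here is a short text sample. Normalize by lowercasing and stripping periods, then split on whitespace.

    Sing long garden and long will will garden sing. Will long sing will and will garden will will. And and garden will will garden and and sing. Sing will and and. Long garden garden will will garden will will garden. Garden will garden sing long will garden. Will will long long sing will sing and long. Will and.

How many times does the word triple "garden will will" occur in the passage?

Scanning the 56 overlapping trigram windows for "garden will will":
  position 16–18: garden will will
  position 21–23: garden will will
  position 34–36: garden will will
  position 37–39: garden will will
  position 47–49: garden will will

5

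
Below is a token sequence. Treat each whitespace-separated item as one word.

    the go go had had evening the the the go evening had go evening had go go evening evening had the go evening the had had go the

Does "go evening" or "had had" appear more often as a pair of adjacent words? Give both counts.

"go evening" (4 vs 2)

"go evening": 4 occurrences
"had had": 2 occurrences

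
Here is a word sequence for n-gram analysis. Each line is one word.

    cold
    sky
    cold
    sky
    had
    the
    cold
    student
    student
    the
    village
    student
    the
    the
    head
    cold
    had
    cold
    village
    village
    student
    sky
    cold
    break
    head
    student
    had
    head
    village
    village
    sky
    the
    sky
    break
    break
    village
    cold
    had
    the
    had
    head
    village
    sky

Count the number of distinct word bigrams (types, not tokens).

32

43 tokens → 42 bigram windows in total.
Repeated bigrams (each contributes count−1 duplicates):
  cold had: 2
  cold sky: 2
  had head: 2
  had the: 2
  head village: 2
  sky cold: 2
  student the: 2
  village sky: 2
  … (2 more repeated)
10 duplicate windows → 42 − 10 = 32 distinct.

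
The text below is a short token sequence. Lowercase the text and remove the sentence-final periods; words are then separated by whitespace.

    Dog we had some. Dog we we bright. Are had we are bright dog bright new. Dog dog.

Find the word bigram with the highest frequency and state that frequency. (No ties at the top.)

Bigram frequencies (highest first):
  dog we: 2
  we had: 1
  had some: 1
  some dog: 1
  we we: 1
  we bright: 1
  … (10 more, each ≤ 1)

"dog we", 2 times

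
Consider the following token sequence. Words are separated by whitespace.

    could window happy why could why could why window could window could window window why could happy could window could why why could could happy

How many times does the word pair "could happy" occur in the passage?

Scanning the 24 overlapping bigram windows for "could happy":
  position 16–17: could happy
  position 24–25: could happy

2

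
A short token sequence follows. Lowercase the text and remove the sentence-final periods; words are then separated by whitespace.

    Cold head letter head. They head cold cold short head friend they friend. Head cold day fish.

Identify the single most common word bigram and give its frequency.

Bigram frequencies (highest first):
  head cold: 2
  cold head: 1
  head letter: 1
  letter head: 1
  head they: 1
  they head: 1
  … (9 more, each ≤ 1)

"head cold", 2 times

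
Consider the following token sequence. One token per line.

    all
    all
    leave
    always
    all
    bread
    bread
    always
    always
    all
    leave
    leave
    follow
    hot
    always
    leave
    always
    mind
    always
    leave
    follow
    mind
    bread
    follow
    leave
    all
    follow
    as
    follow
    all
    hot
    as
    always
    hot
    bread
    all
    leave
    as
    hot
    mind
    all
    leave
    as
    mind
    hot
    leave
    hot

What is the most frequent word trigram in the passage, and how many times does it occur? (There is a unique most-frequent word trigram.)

"all leave as", 2 times

Trigram frequencies (highest first):
  all leave as: 2
  all all leave: 1
  all leave always: 1
  leave always all: 1
  always all bread: 1
  all bread bread: 1
  … (38 more, each ≤ 1)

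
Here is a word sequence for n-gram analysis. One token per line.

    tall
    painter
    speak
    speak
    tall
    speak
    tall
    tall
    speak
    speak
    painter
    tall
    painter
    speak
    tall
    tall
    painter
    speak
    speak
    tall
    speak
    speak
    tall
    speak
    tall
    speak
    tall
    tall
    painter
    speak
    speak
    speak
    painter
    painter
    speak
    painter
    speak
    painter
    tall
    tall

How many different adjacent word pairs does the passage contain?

40 tokens → 39 bigram windows in total.
Repeated bigrams (each contributes count−1 duplicates):
  speak tall: 7
  painter speak: 6
  speak speak: 6
  tall speak: 5
  speak painter: 4
  tall painter: 4
  tall tall: 4
  painter tall: 2
30 duplicate windows → 39 − 30 = 9 distinct.

9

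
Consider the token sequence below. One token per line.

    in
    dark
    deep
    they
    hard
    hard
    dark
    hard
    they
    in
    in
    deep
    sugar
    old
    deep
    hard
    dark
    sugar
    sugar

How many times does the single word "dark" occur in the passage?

Scanning the 19 tokens for "dark":
  position 2: dark
  position 7: dark
  position 17: dark

3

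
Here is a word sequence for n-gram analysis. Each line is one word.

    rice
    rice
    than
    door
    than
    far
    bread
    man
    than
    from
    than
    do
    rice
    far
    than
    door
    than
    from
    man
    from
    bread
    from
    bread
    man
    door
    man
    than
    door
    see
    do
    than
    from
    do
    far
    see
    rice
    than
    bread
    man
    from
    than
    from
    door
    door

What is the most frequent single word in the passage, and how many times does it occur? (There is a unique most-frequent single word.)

Unigram frequencies (highest first):
  than: 10
  from: 7
  door: 6
  man: 5
  rice: 4
  bread: 4
  … (3 more, each ≤ 3)

"than", 10 times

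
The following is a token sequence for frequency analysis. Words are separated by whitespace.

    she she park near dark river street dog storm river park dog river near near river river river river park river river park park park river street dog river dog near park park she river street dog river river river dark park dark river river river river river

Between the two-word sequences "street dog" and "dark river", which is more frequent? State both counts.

"street dog" (3 vs 2)

"street dog": 3 occurrences
"dark river": 2 occurrences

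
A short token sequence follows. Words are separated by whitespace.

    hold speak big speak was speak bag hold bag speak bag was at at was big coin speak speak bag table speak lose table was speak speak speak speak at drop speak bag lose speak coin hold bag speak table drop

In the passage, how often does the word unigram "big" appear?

Scanning the 41 tokens for "big":
  position 3: big
  position 16: big

2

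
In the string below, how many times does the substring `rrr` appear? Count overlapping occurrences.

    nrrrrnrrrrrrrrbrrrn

9

Sliding a length-3 window over the 19 characters (17 positions):
  position 2–4: rrr
  position 3–5: rrr
  position 7–9: rrr
  position 8–10: rrr
  position 9–11: rrr
  position 10–12: rrr
  position 11–13: rrr
  position 12–14: rrr
  position 16–18: rrr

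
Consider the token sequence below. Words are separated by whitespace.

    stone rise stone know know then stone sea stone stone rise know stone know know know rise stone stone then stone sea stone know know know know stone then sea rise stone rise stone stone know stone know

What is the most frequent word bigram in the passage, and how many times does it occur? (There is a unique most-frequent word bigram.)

Bigram frequencies (highest first):
  know know: 6
  stone know: 5
  rise stone: 4
  stone rise: 3
  stone stone: 3
  know stone: 3
  … (9 more, each ≤ 2)

"know know", 6 times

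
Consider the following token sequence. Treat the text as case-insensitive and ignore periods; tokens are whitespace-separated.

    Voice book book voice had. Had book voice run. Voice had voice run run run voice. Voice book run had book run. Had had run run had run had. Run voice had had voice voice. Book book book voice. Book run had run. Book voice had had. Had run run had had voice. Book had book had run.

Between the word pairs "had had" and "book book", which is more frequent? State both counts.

"had had": 6 occurrences
"book book": 3 occurrences

"had had" (6 vs 3)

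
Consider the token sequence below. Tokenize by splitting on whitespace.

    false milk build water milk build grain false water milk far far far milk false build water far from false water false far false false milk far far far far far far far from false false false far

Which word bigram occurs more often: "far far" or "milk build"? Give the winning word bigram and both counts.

"far far": 8 occurrences
"milk build": 2 occurrences

"far far" (8 vs 2)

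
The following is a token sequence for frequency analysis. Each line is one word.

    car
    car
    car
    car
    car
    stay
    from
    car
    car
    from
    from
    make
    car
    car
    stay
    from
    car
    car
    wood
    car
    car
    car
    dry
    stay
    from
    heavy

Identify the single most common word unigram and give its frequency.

"car", 14 times

Unigram frequencies (highest first):
  car: 14
  from: 5
  stay: 3
  make: 1
  wood: 1
  dry: 1
  … (1 more, each ≤ 1)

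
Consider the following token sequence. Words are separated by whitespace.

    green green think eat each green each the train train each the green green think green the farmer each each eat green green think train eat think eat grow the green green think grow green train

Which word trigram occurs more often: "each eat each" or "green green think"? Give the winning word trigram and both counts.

"each eat each": 0 occurrences
"green green think": 4 occurrences

"green green think" (4 vs 0)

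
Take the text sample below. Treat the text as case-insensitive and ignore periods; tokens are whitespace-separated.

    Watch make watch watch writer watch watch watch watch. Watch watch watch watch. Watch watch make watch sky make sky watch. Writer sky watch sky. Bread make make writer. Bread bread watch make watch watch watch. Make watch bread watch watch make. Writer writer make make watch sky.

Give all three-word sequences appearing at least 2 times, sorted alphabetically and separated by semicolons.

make watch sky; make watch watch; watch make watch; watch watch make; watch watch watch

Trigram counts meeting the condition (at least 2 times):
  make watch sky: 2
  make watch watch: 2
  watch make watch: 4
  watch watch make: 3
  watch watch watch: 9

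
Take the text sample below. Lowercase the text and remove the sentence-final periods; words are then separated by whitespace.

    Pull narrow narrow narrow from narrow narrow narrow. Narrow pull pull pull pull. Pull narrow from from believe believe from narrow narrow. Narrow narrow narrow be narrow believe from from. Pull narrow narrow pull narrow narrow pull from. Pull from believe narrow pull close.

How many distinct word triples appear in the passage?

44 tokens → 42 trigram windows in total.
Repeated trigrams (each contributes count−1 duplicates):
  narrow narrow narrow: 6
  narrow narrow pull: 3
  pull narrow narrow: 3
  pull pull pull: 3
  from narrow narrow: 2
12 duplicate windows → 42 − 12 = 30 distinct.

30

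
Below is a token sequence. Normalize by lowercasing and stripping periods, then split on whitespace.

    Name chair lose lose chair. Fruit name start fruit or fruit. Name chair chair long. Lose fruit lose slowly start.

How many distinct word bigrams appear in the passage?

20 tokens → 19 bigram windows in total.
Repeated bigrams (each contributes count−1 duplicates):
  fruit name: 2
  name chair: 2
2 duplicate windows → 19 − 2 = 17 distinct.

17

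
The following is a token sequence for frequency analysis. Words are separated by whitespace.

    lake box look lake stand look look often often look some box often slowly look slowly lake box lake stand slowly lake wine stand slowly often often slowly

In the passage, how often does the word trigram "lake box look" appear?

1

Scanning the 26 overlapping trigram windows for "lake box look":
  position 1–3: lake box look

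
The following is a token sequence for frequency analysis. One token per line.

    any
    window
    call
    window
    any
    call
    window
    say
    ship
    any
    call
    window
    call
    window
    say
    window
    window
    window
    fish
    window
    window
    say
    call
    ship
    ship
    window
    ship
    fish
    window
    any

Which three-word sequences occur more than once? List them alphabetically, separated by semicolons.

Trigram counts meeting the condition (more than once):
  any call window: 2
  call window say: 2
  window call window: 2

any call window; call window say; window call window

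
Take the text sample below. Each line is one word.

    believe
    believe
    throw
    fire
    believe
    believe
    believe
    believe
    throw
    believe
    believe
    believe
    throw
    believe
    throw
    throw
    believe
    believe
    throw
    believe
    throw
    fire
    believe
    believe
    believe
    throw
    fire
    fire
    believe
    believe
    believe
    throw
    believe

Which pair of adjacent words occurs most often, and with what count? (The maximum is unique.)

"believe believe", 11 times

Bigram frequencies (highest first):
  believe believe: 11
  believe throw: 8
  throw believe: 5
  throw fire: 3
  fire believe: 3
  throw throw: 1
  … (1 more, each ≤ 1)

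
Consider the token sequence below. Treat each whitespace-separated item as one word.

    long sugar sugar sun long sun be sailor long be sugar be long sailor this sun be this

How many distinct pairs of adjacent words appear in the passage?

18 tokens → 17 bigram windows in total.
Repeated bigrams (each contributes count−1 duplicates):
  sun be: 2
1 duplicate windows → 17 − 1 = 16 distinct.

16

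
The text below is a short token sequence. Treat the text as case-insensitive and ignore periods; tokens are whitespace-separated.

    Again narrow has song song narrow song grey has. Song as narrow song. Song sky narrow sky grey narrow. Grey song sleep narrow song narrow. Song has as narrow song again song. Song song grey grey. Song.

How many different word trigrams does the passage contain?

33

37 tokens → 35 trigram windows in total.
Repeated trigrams (each contributes count−1 duplicates):
  as narrow song: 2
  song narrow song: 2
2 duplicate windows → 35 − 2 = 33 distinct.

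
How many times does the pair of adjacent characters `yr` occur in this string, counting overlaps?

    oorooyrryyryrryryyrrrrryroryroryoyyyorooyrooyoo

Sliding a length-2 window over the 47 characters (46 positions):
  position 6–7: yr
  position 10–11: yr
  position 12–13: yr
  position 15–16: yr
  position 18–19: yr
  position 24–25: yr
  position 28–29: yr
  position 41–42: yr

8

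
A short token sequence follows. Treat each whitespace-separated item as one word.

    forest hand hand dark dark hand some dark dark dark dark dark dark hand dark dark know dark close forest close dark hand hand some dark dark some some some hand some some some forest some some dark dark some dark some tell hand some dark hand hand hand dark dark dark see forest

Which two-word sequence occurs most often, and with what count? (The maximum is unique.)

Bigram frequencies (highest first):
  dark dark: 11
  some dark: 5
  some some: 5
  hand hand: 4
  dark hand: 4
  hand some: 4
  … (16 more, each ≤ 3)

"dark dark", 11 times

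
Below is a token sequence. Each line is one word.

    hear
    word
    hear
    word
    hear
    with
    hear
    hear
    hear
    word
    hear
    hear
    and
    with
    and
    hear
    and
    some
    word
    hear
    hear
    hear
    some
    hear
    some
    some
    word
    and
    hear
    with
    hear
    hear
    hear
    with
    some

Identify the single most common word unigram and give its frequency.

"hear", 17 times

Unigram frequencies (highest first):
  hear: 17
  word: 5
  some: 5
  with: 4
  and: 4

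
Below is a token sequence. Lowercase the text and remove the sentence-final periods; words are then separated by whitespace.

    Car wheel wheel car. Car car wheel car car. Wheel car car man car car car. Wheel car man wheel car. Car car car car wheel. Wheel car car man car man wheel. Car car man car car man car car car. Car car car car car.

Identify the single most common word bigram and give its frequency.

"car car", 20 times

Bigram frequencies (highest first):
  car car: 20
  wheel car: 7
  car man: 6
  car wheel: 5
  man car: 4
  wheel wheel: 2
  … (1 more, each ≤ 2)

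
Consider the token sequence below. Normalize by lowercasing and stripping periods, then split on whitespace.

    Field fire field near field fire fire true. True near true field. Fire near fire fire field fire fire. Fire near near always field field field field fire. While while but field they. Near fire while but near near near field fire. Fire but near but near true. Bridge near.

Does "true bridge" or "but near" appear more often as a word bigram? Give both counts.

"but near" (3 vs 1)

"true bridge": 1 occurrence
"but near": 3 occurrences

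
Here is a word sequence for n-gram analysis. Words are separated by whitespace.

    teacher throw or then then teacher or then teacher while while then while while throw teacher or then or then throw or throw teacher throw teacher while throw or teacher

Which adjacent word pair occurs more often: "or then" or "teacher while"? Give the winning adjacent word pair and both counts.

"or then": 4 occurrences
"teacher while": 2 occurrences

"or then" (4 vs 2)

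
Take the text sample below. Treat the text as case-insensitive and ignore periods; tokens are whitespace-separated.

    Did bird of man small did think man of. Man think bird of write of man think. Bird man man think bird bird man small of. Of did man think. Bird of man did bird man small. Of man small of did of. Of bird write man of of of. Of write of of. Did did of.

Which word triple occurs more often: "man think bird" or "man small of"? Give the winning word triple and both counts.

"man think bird" (4 vs 3)

"man think bird": 4 occurrences
"man small of": 3 occurrences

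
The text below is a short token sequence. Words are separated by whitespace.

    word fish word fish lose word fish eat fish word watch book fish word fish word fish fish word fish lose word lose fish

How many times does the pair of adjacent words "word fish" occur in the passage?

Scanning the 23 overlapping bigram windows for "word fish":
  position 1–2: word fish
  position 3–4: word fish
  position 6–7: word fish
  position 14–15: word fish
  position 16–17: word fish
  position 19–20: word fish

6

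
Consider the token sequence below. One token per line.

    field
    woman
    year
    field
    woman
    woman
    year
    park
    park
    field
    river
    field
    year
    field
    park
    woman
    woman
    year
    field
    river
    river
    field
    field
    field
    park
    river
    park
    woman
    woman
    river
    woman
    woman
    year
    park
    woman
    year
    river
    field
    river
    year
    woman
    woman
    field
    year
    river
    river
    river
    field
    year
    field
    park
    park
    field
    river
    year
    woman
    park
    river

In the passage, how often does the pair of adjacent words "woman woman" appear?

Scanning the 57 overlapping bigram windows for "woman woman":
  position 5–6: woman woman
  position 16–17: woman woman
  position 28–29: woman woman
  position 31–32: woman woman
  position 41–42: woman woman

5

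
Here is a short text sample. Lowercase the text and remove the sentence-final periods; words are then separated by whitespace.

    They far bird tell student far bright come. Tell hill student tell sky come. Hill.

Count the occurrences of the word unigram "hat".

0

Scanning the 15 tokens for "hat":
  (none found)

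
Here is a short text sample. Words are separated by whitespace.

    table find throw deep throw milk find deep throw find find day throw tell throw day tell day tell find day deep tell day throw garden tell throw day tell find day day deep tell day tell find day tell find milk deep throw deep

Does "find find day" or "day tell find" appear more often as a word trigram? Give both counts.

"day tell find" (4 vs 1)

"find find day": 1 occurrence
"day tell find": 4 occurrences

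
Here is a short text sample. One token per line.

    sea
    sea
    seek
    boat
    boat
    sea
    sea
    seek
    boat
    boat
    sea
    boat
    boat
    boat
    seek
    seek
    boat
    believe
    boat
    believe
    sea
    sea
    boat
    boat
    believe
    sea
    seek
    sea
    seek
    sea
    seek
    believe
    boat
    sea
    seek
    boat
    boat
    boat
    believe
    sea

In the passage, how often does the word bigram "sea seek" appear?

Scanning the 39 overlapping bigram windows for "sea seek":
  position 2–3: sea seek
  position 7–8: sea seek
  position 26–27: sea seek
  position 28–29: sea seek
  position 30–31: sea seek
  position 34–35: sea seek

6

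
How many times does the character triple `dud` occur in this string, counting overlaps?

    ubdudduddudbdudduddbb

5

Sliding a length-3 window over the 21 characters (19 positions):
  position 3–5: dud
  position 6–8: dud
  position 9–11: dud
  position 13–15: dud
  position 16–18: dud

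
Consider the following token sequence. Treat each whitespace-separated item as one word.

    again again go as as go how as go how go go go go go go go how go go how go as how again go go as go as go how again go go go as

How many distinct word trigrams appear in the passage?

37 tokens → 35 trigram windows in total.
Repeated trigrams (each contributes count−1 duplicates):
  go go go: 6
  as go how: 3
  go how go: 3
  again go go: 2
  go as go: 2
  go go as: 2
  go go how: 2
  how again go: 2
  … (1 more repeated)
15 duplicate windows → 35 − 15 = 20 distinct.

20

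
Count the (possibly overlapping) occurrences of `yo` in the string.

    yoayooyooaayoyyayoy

5

Sliding a length-2 window over the 19 characters (18 positions):
  position 1–2: yo
  position 4–5: yo
  position 7–8: yo
  position 12–13: yo
  position 17–18: yo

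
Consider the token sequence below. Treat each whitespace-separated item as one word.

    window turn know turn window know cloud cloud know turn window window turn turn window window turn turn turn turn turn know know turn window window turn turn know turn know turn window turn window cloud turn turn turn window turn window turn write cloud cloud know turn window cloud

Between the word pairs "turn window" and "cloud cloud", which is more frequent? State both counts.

"turn window" (9 vs 2)

"turn window": 9 occurrences
"cloud cloud": 2 occurrences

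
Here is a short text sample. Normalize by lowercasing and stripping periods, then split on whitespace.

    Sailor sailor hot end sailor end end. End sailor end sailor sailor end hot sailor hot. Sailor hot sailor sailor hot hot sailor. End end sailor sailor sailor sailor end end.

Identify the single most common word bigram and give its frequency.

"sailor sailor", 6 times

Bigram frequencies (highest first):
  sailor sailor: 6
  sailor end: 5
  sailor hot: 4
  end sailor: 4
  end end: 4
  hot sailor: 4
  … (3 more, each ≤ 1)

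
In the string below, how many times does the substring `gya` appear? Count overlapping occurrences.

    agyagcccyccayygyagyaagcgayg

3

Sliding a length-3 window over the 27 characters (25 positions):
  position 2–4: gya
  position 15–17: gya
  position 18–20: gya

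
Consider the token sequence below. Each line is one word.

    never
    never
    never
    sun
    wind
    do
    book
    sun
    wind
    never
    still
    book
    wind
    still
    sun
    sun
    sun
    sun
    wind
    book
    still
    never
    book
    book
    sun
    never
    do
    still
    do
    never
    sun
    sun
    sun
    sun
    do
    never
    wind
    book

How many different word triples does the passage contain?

38 tokens → 36 trigram windows in total.
Repeated trigrams (each contributes count−1 duplicates):
  sun sun sun: 4
3 duplicate windows → 36 − 3 = 33 distinct.

33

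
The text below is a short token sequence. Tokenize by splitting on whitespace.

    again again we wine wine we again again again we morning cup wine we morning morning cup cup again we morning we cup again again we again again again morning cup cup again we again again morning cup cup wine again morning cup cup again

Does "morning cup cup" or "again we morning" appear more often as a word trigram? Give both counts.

"morning cup cup": 4 occurrences
"again we morning": 2 occurrences

"morning cup cup" (4 vs 2)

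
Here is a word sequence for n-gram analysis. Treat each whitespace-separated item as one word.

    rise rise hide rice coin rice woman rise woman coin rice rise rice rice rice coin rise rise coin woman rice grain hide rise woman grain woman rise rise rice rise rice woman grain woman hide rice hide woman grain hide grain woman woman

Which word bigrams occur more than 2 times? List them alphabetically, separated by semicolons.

grain woman; rise rice; rise rise; woman grain

Bigram counts meeting the condition (more than 2 times):
  grain woman: 3
  rise rice: 3
  rise rise: 3
  woman grain: 3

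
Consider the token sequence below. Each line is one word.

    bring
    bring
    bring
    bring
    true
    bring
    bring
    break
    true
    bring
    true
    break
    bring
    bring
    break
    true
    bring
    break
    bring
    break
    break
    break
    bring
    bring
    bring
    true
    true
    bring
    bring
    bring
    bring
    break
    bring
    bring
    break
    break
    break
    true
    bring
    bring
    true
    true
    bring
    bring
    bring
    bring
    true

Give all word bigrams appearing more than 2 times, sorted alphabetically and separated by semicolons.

Bigram counts meeting the condition (more than 2 times):
  break break: 4
  break bring: 4
  break true: 3
  bring break: 6
  bring bring: 15
  bring true: 5
  true bring: 6

break break; break bring; break true; bring break; bring bring; bring true; true bring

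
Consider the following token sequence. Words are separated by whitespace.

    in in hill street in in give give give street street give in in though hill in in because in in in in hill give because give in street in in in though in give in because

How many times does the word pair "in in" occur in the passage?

9

Scanning the 36 overlapping bigram windows for "in in":
  position 1–2: in in
  position 5–6: in in
  position 13–14: in in
  position 17–18: in in
  position 20–21: in in
  position 21–22: in in
  position 22–23: in in
  position 30–31: in in
  position 31–32: in in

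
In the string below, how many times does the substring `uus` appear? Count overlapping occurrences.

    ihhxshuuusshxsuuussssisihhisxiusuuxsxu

2

Sliding a length-3 window over the 38 characters (36 positions):
  position 8–10: uus
  position 16–18: uus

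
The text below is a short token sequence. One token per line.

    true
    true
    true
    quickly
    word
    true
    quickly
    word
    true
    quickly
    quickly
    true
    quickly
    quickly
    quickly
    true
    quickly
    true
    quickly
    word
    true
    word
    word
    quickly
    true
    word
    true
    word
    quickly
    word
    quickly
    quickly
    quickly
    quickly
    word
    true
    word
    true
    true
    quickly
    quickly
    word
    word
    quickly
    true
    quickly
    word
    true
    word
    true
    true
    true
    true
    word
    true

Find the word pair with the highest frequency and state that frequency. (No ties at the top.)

Bigram frequencies (highest first):
  word true: 9
  true quickly: 8
  quickly word: 7
  quickly quickly: 7
  true true: 6
  true word: 6
  … (3 more, each ≤ 5)

"word true", 9 times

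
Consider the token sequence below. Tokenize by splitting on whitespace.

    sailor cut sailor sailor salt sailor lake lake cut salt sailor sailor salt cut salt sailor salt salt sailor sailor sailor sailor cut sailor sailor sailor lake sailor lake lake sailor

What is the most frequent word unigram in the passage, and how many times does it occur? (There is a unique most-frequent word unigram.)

Unigram frequencies (highest first):
  sailor: 16
  salt: 6
  lake: 5
  cut: 4

"sailor", 16 times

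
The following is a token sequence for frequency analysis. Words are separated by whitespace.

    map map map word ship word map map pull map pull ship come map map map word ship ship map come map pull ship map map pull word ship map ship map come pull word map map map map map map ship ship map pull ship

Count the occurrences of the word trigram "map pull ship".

3

Scanning the 44 overlapping trigram windows for "map pull ship":
  position 10–12: map pull ship
  position 22–24: map pull ship
  position 44–46: map pull ship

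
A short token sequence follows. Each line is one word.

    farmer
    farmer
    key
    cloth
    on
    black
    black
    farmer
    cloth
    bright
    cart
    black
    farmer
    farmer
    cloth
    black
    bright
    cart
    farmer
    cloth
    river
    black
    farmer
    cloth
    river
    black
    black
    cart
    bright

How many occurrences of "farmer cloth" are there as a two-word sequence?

4

Scanning the 28 overlapping bigram windows for "farmer cloth":
  position 8–9: farmer cloth
  position 14–15: farmer cloth
  position 19–20: farmer cloth
  position 23–24: farmer cloth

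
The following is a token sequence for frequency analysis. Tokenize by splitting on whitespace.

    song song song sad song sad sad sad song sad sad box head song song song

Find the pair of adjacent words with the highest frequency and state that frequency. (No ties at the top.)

Bigram frequencies (highest first):
  song song: 4
  song sad: 3
  sad sad: 3
  sad song: 2
  sad box: 1
  box head: 1
  … (1 more, each ≤ 1)

"song song", 4 times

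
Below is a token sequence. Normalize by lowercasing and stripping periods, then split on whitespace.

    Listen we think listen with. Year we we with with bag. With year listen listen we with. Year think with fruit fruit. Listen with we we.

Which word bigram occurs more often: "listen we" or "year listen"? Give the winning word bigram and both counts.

"listen we": 2 occurrences
"year listen": 1 occurrence

"listen we" (2 vs 1)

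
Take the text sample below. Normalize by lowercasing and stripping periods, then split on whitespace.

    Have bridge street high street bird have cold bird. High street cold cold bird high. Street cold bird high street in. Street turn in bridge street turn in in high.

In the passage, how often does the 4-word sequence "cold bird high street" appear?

Scanning the 27 overlapping 4-gram windows for "cold bird high street":
  position 8–11: cold bird high street
  position 13–16: cold bird high street
  position 17–20: cold bird high street

3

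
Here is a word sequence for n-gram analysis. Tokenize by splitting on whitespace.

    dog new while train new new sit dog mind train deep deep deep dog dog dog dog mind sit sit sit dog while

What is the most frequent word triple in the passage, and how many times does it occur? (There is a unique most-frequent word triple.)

Trigram frequencies (highest first):
  dog dog dog: 2
  dog new while: 1
  new while train: 1
  while train new: 1
  train new new: 1
  new new sit: 1
  … (14 more, each ≤ 1)

"dog dog dog", 2 times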